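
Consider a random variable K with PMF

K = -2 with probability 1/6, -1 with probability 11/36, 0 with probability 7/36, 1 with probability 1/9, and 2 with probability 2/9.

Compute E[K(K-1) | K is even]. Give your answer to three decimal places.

2.476

P(K is even) = 1/6 + 7/36 + 2/9 = 7/12.
E[K(K-1) | K is even] = [6·1/6 + 0·7/36 + 2·2/9] / (7/12)
 = 13/9 / (7/12)
 = 52/21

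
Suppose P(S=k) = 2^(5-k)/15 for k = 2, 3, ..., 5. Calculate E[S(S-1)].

E[S(S-1)] = Σ s(s-1)·P(S=s)
 = 2·8/15 + 6·4/15 + 12·2/15 + 20·1/15
 = 16/15 + 8/5 + 8/5 + 4/3
 = 28/5

5.6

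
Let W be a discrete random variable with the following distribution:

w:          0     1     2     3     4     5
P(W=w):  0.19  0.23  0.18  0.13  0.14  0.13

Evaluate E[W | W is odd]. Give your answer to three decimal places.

2.592

P(W is odd) = 0.23 + 0.13 + 0.13 = 0.49.
E[W | W is odd] = [1·0.23 + 3·0.13 + 5·0.13] / 0.49
 = 1.27 / 0.49
 = 127/49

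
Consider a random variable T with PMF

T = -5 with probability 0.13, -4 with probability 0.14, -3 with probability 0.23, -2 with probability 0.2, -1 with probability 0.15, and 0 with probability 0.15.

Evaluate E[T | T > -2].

-0.5

P(T > -2) = 0.15 + 0.15 = 0.3.
E[T | T > -2] = [(-1)·0.15 + 0·0.15] / 0.3
 = -0.15 / 0.3
 = -1/2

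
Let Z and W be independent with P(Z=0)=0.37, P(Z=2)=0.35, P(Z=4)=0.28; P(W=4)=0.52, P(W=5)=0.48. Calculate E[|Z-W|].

E[|Z-W|] = Σ_z Σ_w |z-w| · P(Z=z)P(W=w)
 = 4·0.1924 + 5·0.1776 + 2·0.182 + 3·0.168 + 0·0.1456 + 1·0.1344
 = 0.7696 + 0.888 + 0.364 + 0.504 + 0 + 0.1344
 = 2.66

2.66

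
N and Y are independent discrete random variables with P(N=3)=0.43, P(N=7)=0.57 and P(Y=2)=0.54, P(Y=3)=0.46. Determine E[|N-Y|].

2.82

E[|N-Y|] = Σ_n Σ_y |n-y| · P(N=n)P(Y=y)
 = 1·0.2322 + 0·0.1978 + 5·0.3078 + 4·0.2622
 = 0.2322 + 0 + 1.539 + 1.0488
 = 2.82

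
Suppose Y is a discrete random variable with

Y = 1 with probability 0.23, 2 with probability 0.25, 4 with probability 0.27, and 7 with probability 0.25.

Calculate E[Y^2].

17.8

E[Y^2] = Σ y^2·P(Y=y)
 = 1·0.23 + 4·0.25 + 16·0.27 + 49·0.25
 = 0.23 + 1 + 4.32 + 12.25
 = 17.8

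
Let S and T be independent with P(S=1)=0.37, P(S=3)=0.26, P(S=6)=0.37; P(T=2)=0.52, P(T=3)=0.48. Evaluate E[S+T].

5.85

E[S+T] = Σ_s Σ_t (s+t) · P(S=s)P(T=t)
 = 3·0.1924 + 4·0.1776 + 5·0.1352 + 6·0.1248 + 8·0.1924 + 9·0.1776
 = 0.5772 + 0.7104 + 0.676 + 0.7488 + 1.5392 + 1.5984
 = 5.85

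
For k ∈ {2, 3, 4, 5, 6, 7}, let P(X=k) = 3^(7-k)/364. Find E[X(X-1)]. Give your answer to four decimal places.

4.4176

E[X(X-1)] = Σ x(x-1)·P(X=x)
 = 2·243/364 + 6·81/364 + 12·27/364 + 20·9/364 + 30·3/364 + 42·1/364
 = 243/182 + 243/182 + 81/91 + 45/91 + 45/182 + 3/26
 = 402/91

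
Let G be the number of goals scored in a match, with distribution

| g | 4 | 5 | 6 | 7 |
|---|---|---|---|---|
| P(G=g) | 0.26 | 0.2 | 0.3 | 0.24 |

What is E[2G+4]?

E[2G+4] = Σ (2g+4)·P(G=g)
 = 12·0.26 + 14·0.2 + 16·0.3 + 18·0.24
 = 3.12 + 2.8 + 4.8 + 4.32
 = 15.04

15.04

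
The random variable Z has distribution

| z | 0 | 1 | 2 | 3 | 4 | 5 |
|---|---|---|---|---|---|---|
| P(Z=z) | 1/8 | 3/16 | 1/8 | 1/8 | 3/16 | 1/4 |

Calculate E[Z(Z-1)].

8.25

E[Z(Z-1)] = Σ z(z-1)·P(Z=z)
 = 0·1/8 + 0·3/16 + 2·1/8 + 6·1/8 + 12·3/16 + 20·1/4
 = 0 + 0 + 1/4 + 3/4 + 9/4 + 5
 = 33/4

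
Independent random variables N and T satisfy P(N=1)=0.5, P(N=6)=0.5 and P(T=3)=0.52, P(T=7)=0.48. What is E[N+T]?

E[N+T] = Σ_n Σ_t (n+t) · P(N=n)P(T=t)
 = 4·0.26 + 8·0.24 + 9·0.26 + 13·0.24
 = 1.04 + 1.92 + 2.34 + 3.12
 = 8.42

8.42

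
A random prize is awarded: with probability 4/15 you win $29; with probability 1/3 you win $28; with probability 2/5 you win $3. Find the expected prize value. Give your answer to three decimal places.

18.267

E[payout] = 29·4/15 + 28·1/3 + 3·2/5
 = 116/15 + 28/3 + 6/5
 = 274/15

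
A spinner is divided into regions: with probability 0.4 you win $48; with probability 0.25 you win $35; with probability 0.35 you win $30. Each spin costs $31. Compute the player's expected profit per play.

E[payout] = 48·0.4 + 35·0.25 + 30·0.35
 = 19.2 + 8.75 + 10.5
 = 38.45
Net = 38.45 - 31 = 7.45

7.45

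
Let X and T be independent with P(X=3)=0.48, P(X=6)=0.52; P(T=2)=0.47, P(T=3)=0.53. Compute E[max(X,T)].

E[max(X,T)] = Σ_x Σ_t max(x,t) · P(X=x)P(T=t)
 = 3·0.2256 + 3·0.2544 + 6·0.2444 + 6·0.2756
 = 0.6768 + 0.7632 + 1.4664 + 1.6536
 = 4.56

4.56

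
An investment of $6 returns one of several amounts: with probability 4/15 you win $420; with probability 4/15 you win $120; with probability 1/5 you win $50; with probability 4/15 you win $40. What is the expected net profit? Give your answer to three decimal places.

E[payout] = 420·4/15 + 120·4/15 + 50·1/5 + 40·4/15
 = 112 + 32 + 10 + 32/3
 = 494/3
Net = 494/3 - 6 = 476/3

158.667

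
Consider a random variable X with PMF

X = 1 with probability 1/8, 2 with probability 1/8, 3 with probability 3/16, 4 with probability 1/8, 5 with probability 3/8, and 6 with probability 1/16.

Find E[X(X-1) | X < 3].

1

P(X < 3) = 1/8 + 1/8 = 1/4.
E[X(X-1) | X < 3] = [0·1/8 + 2·1/8] / (1/4)
 = 1/4 / (1/4)
 = 1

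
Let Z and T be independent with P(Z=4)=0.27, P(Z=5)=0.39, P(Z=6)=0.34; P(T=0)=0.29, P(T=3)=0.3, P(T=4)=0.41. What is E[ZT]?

12.8778

E[ZT] = Σ_z Σ_t zt · P(Z=z)P(T=t)
 = 0·0.0783 + 12·0.081 + 16·0.1107 + 0·0.1131 + 15·0.117 + 20·0.1599 + 0·0.0986 + 18·0.102 + 24·0.1394
 = 0 + 0.972 + 1.7712 + 0 + 1.755 + 3.198 + 0 + 1.836 + 3.3456
 = 12.8778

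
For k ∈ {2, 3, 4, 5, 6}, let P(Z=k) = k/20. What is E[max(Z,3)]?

E[max(Z,3)] = Σ max(z,3)·P(Z=z)
 = 3·1/10 + 3·3/20 + 4·1/5 + 5·1/4 + 6·3/10
 = 3/10 + 9/20 + 4/5 + 5/4 + 9/5
 = 23/5

4.6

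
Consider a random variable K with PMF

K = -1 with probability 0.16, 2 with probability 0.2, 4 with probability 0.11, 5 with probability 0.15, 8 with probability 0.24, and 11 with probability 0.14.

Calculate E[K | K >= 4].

7.265625

P(K >= 4) = 0.11 + 0.15 + 0.24 + 0.14 = 0.64.
E[K | K >= 4] = [4·0.11 + 5·0.15 + 8·0.24 + 11·0.14] / 0.64
 = 4.65 / 0.64
 = 465/64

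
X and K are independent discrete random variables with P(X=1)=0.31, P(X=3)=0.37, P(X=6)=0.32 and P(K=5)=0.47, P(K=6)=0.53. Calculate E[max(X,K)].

5.6804

E[max(X,K)] = Σ_x Σ_k max(x,k) · P(X=x)P(K=k)
 = 5·0.1457 + 6·0.1643 + 5·0.1739 + 6·0.1961 + 6·0.1504 + 6·0.1696
 = 0.7285 + 0.9858 + 0.8695 + 1.1766 + 0.9024 + 1.0176
 = 5.6804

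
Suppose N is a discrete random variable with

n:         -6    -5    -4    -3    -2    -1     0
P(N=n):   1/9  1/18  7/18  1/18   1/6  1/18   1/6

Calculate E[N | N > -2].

-0.25

P(N > -2) = 1/18 + 1/6 = 2/9.
E[N | N > -2] = [(-1)·1/18 + 0·1/6] / (2/9)
 = -1/18 / (2/9)
 = -1/4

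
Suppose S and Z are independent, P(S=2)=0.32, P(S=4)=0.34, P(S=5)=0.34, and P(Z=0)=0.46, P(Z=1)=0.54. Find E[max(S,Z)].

E[max(S,Z)] = Σ_s Σ_z max(s,z) · P(S=s)P(Z=z)
 = 2·0.1472 + 2·0.1728 + 4·0.1564 + 4·0.1836 + 5·0.1564 + 5·0.1836
 = 0.2944 + 0.3456 + 0.6256 + 0.7344 + 0.782 + 0.918
 = 3.7

3.7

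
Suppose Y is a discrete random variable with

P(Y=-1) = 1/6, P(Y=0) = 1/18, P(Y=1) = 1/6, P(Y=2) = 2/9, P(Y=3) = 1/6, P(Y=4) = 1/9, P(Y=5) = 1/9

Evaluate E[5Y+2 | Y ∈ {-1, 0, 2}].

P(Y ∈ {-1, 0, 2}) = 1/6 + 1/18 + 2/9 = 4/9.
E[5Y+2 | Y ∈ {-1, 0, 2}] = [(-3)·1/6 + 2·1/18 + 12·2/9] / (4/9)
 = 41/18 / (4/9)
 = 41/8

5.125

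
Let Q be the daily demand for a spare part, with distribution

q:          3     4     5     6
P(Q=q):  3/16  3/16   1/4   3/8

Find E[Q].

E[Q] = Σ q·P(Q=q)
 = 3·3/16 + 4·3/16 + 5·1/4 + 6·3/8
 = 9/16 + 3/4 + 5/4 + 9/4
 = 77/16

4.8125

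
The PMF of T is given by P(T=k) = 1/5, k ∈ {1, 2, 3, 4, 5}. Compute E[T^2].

11

E[T^2] = Σ t^2·P(T=t)
 = 1·1/5 + 4·1/5 + 9·1/5 + 16·1/5 + 25·1/5
 = 1/5 + 4/5 + 9/5 + 16/5 + 5
 = 11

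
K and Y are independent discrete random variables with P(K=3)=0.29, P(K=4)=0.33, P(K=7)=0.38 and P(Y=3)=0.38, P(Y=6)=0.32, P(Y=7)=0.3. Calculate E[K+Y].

10.01

E[K+Y] = Σ_k Σ_y (k+y) · P(K=k)P(Y=y)
 = 6·0.1102 + 9·0.0928 + 10·0.087 + 7·0.1254 + 10·0.1056 + 11·0.099 + 10·0.1444 + 13·0.1216 + 14·0.114
 = 0.6612 + 0.8352 + 0.87 + 0.8778 + 1.056 + 1.089 + 1.444 + 1.5808 + 1.596
 = 10.01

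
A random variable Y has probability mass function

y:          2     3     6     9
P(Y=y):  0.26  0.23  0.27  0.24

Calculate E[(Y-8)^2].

16.43

E[(Y-8)^2] = Σ (y-8)^2·P(Y=y)
 = 36·0.26 + 25·0.23 + 4·0.27 + 1·0.24
 = 9.36 + 5.75 + 1.08 + 0.24
 = 16.43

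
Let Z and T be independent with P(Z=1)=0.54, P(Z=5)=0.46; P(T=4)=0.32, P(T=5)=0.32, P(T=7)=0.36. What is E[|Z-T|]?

2.8544

E[|Z-T|] = Σ_z Σ_t |z-t| · P(Z=z)P(T=t)
 = 3·0.1728 + 4·0.1728 + 6·0.1944 + 1·0.1472 + 0·0.1472 + 2·0.1656
 = 0.5184 + 0.6912 + 1.1664 + 0.1472 + 0 + 0.3312
 = 2.8544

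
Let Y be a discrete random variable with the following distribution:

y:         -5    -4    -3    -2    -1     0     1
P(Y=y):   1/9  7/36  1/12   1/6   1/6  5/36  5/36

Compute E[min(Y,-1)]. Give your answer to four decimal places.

E[min(Y,-1)] = Σ min(y,-1)·P(Y=y)
 = (-5)·1/9 + (-4)·7/36 + (-3)·1/12 + (-2)·1/6 + (-1)·1/6 + (-1)·5/36 + (-1)·5/36
 = (-5/9) + (-7/9) + (-1/4) + (-1/3) + (-1/6) + (-5/36) + (-5/36)
 = -85/36

-2.3611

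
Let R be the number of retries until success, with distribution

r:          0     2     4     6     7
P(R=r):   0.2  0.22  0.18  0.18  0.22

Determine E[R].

E[R] = Σ r·P(R=r)
 = 0·0.2 + 2·0.22 + 4·0.18 + 6·0.18 + 7·0.22
 = 0 + 0.44 + 0.72 + 1.08 + 1.54
 = 3.78

3.78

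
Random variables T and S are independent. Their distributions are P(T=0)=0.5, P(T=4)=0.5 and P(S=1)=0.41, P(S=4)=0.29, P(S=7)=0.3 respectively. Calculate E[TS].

7.34

E[TS] = Σ_t Σ_s ts · P(T=t)P(S=s)
 = 0·0.205 + 0·0.145 + 0·0.15 + 4·0.205 + 16·0.145 + 28·0.15
 = 0 + 0 + 0 + 0.82 + 2.32 + 4.2
 = 7.34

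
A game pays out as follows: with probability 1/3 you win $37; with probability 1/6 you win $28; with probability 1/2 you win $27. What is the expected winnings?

30.5

E[payout] = 37·1/3 + 28·1/6 + 27·1/2
 = 37/3 + 14/3 + 27/2
 = 61/2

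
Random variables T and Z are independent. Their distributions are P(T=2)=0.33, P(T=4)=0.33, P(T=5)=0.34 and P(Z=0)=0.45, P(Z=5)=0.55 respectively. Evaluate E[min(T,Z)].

E[min(T,Z)] = Σ_t Σ_z min(t,z) · P(T=t)P(Z=z)
 = 0·0.1485 + 2·0.1815 + 0·0.1485 + 4·0.1815 + 0·0.153 + 5·0.187
 = 0 + 0.363 + 0 + 0.726 + 0 + 0.935
 = 2.024

2.024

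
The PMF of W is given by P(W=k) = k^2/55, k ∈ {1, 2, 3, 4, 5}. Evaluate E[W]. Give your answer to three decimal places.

E[W] = Σ w·P(W=w)
 = 1·1/55 + 2·4/55 + 3·9/55 + 4·16/55 + 5·5/11
 = 1/55 + 8/55 + 27/55 + 64/55 + 25/11
 = 45/11

4.091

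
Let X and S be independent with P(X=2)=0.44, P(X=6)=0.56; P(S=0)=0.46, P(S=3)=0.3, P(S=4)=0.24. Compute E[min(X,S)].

E[min(X,S)] = Σ_x Σ_s min(x,s) · P(X=x)P(S=s)
 = 0·0.2024 + 2·0.132 + 2·0.1056 + 0·0.2576 + 3·0.168 + 4·0.1344
 = 0 + 0.264 + 0.2112 + 0 + 0.504 + 0.5376
 = 1.5168

1.5168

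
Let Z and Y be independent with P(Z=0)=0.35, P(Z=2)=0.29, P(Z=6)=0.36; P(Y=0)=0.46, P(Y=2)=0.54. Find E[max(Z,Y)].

E[max(Z,Y)] = Σ_z Σ_y max(z,y) · P(Z=z)P(Y=y)
 = 0·0.161 + 2·0.189 + 2·0.1334 + 2·0.1566 + 6·0.1656 + 6·0.1944
 = 0 + 0.378 + 0.2668 + 0.3132 + 0.9936 + 1.1664
 = 3.118

3.118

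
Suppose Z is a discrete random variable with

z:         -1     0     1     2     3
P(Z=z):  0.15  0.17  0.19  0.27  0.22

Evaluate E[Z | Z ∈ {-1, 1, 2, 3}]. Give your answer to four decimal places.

P(Z ∈ {-1, 1, 2, 3}) = 0.15 + 0.19 + 0.27 + 0.22 = 0.83.
E[Z | Z ∈ {-1, 1, 2, 3}] = [(-1)·0.15 + 1·0.19 + 2·0.27 + 3·0.22] / 0.83
 = 1.24 / 0.83
 = 124/83

1.4940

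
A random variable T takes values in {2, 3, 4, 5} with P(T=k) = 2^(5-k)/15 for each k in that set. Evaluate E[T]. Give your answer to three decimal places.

2.733

E[T] = Σ t·P(T=t)
 = 2·8/15 + 3·4/15 + 4·2/15 + 5·1/15
 = 16/15 + 4/5 + 8/15 + 1/3
 = 41/15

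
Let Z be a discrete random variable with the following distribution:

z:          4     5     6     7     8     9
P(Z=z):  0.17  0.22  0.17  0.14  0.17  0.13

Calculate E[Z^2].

E[Z^2] = Σ z^2·P(Z=z)
 = 16·0.17 + 25·0.22 + 36·0.17 + 49·0.14 + 64·0.17 + 81·0.13
 = 2.72 + 5.5 + 6.12 + 6.86 + 10.88 + 10.53
 = 42.61

42.61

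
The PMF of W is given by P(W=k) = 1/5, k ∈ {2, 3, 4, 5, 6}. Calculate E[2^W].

24.8

E[2^W] = Σ 2^w·P(W=w)
 = 4·1/5 + 8·1/5 + 16·1/5 + 32·1/5 + 64·1/5
 = 4/5 + 8/5 + 16/5 + 32/5 + 64/5
 = 124/5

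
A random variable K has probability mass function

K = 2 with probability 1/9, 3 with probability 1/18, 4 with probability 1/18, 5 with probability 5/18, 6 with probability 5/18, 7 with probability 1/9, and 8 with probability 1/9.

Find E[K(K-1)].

E[K(K-1)] = Σ k(k-1)·P(K=k)
 = 2·1/9 + 6·1/18 + 12·1/18 + 20·5/18 + 30·5/18 + 42·1/9 + 56·1/9
 = 2/9 + 1/3 + 2/3 + 50/9 + 25/3 + 14/3 + 56/9
 = 26

26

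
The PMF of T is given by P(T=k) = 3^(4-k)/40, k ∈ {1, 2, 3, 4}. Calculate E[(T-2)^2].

E[(T-2)^2] = Σ (t-2)^2·P(T=t)
 = 1·27/40 + 0·9/40 + 1·3/40 + 4·1/40
 = 27/40 + 0 + 3/40 + 1/10
 = 17/20

0.85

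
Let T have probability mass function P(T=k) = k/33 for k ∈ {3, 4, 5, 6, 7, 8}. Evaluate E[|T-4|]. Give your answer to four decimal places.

2.2121

E[|T-4|] = Σ |t-4|·P(T=t)
 = 1·1/11 + 0·4/33 + 1·5/33 + 2·2/11 + 3·7/33 + 4·8/33
 = 1/11 + 0 + 5/33 + 4/11 + 7/11 + 32/33
 = 73/33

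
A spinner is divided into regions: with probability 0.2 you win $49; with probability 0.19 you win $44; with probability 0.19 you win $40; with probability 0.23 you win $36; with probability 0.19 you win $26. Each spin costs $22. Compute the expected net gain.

E[payout] = 49·0.2 + 44·0.19 + 40·0.19 + 36·0.23 + 26·0.19
 = 9.8 + 8.36 + 7.6 + 8.28 + 4.94
 = 38.98
Net = 38.98 - 22 = 16.98

16.98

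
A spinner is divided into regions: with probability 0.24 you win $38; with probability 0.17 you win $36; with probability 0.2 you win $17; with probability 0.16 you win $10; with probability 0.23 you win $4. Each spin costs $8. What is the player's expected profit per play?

13.16

E[payout] = 38·0.24 + 36·0.17 + 17·0.2 + 10·0.16 + 4·0.23
 = 9.12 + 6.12 + 3.4 + 1.6 + 0.92
 = 21.16
Net = 21.16 - 8 = 13.16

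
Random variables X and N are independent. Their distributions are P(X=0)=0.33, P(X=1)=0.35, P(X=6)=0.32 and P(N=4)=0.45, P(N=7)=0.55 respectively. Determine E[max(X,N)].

E[max(X,N)] = Σ_x Σ_n max(x,n) · P(X=x)P(N=n)
 = 4·0.1485 + 7·0.1815 + 4·0.1575 + 7·0.1925 + 6·0.144 + 7·0.176
 = 0.594 + 1.2705 + 0.63 + 1.3475 + 0.864 + 1.232
 = 5.938

5.938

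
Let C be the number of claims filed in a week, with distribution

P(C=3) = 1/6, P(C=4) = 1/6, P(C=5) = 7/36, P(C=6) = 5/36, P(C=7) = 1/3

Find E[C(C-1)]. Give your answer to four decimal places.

25.0556

E[C(C-1)] = Σ c(c-1)·P(C=c)
 = 6·1/6 + 12·1/6 + 20·7/36 + 30·5/36 + 42·1/3
 = 1 + 2 + 35/9 + 25/6 + 14
 = 451/18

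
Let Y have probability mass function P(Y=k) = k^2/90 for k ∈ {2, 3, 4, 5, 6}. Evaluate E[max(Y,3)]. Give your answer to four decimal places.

4.9333

E[max(Y,3)] = Σ max(y,3)·P(Y=y)
 = 3·2/45 + 3·1/10 + 4·8/45 + 5·5/18 + 6·2/5
 = 2/15 + 3/10 + 32/45 + 25/18 + 12/5
 = 74/15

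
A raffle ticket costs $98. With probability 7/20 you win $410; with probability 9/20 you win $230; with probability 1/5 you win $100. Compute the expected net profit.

169

E[payout] = 410·7/20 + 230·9/20 + 100·1/5
 = 287/2 + 207/2 + 20
 = 267
Net = 267 - 98 = 169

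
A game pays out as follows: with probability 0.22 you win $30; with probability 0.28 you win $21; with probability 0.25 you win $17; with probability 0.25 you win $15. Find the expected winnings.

20.48

E[payout] = 30·0.22 + 21·0.28 + 17·0.25 + 15·0.25
 = 6.6 + 5.88 + 4.25 + 3.75
 = 20.48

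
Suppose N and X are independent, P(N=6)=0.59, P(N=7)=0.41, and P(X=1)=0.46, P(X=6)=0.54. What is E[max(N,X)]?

6.41

E[max(N,X)] = Σ_n Σ_x max(n,x) · P(N=n)P(X=x)
 = 6·0.2714 + 6·0.3186 + 7·0.1886 + 7·0.2214
 = 1.6284 + 1.9116 + 1.3202 + 1.5498
 = 6.41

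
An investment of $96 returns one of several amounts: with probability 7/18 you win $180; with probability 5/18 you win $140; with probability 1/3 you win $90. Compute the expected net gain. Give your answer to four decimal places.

E[payout] = 180·7/18 + 140·5/18 + 90·1/3
 = 70 + 350/9 + 30
 = 1250/9
Net = 1250/9 - 96 = 386/9

42.8889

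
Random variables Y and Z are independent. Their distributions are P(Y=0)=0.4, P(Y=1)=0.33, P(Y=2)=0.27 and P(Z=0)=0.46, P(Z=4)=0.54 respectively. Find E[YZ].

E[YZ] = Σ_y Σ_z yz · P(Y=y)P(Z=z)
 = 0·0.184 + 0·0.216 + 0·0.1518 + 4·0.1782 + 0·0.1242 + 8·0.1458
 = 0 + 0 + 0 + 0.7128 + 0 + 1.1664
 = 1.8792

1.8792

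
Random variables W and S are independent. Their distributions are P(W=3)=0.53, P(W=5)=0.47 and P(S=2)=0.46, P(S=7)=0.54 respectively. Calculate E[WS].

E[WS] = Σ_w Σ_s ws · P(W=w)P(S=s)
 = 6·0.2438 + 21·0.2862 + 10·0.2162 + 35·0.2538
 = 1.4628 + 6.0102 + 2.162 + 8.883
 = 18.518

18.518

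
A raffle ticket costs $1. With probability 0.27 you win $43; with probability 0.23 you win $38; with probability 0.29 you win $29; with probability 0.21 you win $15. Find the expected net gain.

30.91

E[payout] = 43·0.27 + 38·0.23 + 29·0.29 + 15·0.21
 = 11.61 + 8.74 + 8.41 + 3.15
 = 31.91
Net = 31.91 - 1 = 30.91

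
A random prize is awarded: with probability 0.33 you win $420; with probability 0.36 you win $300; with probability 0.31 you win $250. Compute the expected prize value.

E[payout] = 420·0.33 + 300·0.36 + 250·0.31
 = 138.6 + 108 + 77.5
 = 324.1

324.1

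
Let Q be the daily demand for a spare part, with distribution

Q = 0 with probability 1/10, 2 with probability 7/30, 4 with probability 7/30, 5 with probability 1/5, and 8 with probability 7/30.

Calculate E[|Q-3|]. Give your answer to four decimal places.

E[|Q-3|] = Σ |q-3|·P(Q=q)
 = 3·1/10 + 1·7/30 + 1·7/30 + 2·1/5 + 5·7/30
 = 3/10 + 7/30 + 7/30 + 2/5 + 7/6
 = 7/3

2.3333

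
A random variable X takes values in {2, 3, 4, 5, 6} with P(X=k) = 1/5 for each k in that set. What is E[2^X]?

24.8

E[2^X] = Σ 2^x·P(X=x)
 = 4·1/5 + 8·1/5 + 16·1/5 + 32·1/5 + 64·1/5
 = 4/5 + 8/5 + 16/5 + 32/5 + 64/5
 = 124/5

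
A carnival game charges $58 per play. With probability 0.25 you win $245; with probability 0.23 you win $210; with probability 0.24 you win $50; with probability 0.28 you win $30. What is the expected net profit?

71.95

E[payout] = 245·0.25 + 210·0.23 + 50·0.24 + 30·0.28
 = 61.25 + 48.3 + 12 + 8.4
 = 129.95
Net = 129.95 - 58 = 71.95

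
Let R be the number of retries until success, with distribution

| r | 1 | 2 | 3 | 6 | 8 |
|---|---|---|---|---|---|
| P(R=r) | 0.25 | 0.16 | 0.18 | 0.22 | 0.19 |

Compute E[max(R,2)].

E[max(R,2)] = Σ max(r,2)·P(R=r)
 = 2·0.25 + 2·0.16 + 3·0.18 + 6·0.22 + 8·0.19
 = 0.5 + 0.32 + 0.54 + 1.32 + 1.52
 = 4.2

4.2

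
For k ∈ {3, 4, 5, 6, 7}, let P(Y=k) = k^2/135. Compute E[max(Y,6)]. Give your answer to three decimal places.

E[max(Y,6)] = Σ max(y,6)·P(Y=y)
 = 6·1/15 + 6·16/135 + 6·5/27 + 6·4/15 + 7·49/135
 = 2/5 + 32/45 + 10/9 + 8/5 + 343/135
 = 859/135

6.363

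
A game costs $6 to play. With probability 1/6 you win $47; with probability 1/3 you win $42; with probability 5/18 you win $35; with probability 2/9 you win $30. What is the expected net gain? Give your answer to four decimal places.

E[payout] = 47·1/6 + 42·1/3 + 35·5/18 + 30·2/9
 = 47/6 + 14 + 175/18 + 20/3
 = 344/9
Net = 344/9 - 6 = 290/9

32.2222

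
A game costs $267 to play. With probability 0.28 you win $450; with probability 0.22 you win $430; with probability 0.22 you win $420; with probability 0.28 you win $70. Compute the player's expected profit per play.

65.6

E[payout] = 450·0.28 + 430·0.22 + 420·0.22 + 70·0.28
 = 126 + 94.6 + 92.4 + 19.6
 = 332.6
Net = 332.6 - 267 = 65.6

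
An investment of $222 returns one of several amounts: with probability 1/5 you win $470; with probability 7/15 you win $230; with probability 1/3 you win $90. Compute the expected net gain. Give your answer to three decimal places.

E[payout] = 470·1/5 + 230·7/15 + 90·1/3
 = 94 + 322/3 + 30
 = 694/3
Net = 694/3 - 222 = 28/3

9.333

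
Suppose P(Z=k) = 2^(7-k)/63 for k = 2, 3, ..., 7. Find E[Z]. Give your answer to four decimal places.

E[Z] = Σ z·P(Z=z)
 = 2·32/63 + 3·16/63 + 4·8/63 + 5·4/63 + 6·2/63 + 7·1/63
 = 64/63 + 16/21 + 32/63 + 20/63 + 4/21 + 1/9
 = 61/21

2.9048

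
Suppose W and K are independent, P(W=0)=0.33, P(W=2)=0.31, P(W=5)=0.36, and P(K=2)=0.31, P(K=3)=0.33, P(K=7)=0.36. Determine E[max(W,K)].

E[max(W,K)] = Σ_w Σ_k max(w,k) · P(W=w)P(K=k)
 = 2·0.1023 + 3·0.1089 + 7·0.1188 + 2·0.0961 + 3·0.1023 + 7·0.1116 + 5·0.1116 + 5·0.1188 + 7·0.1296
 = 0.2046 + 0.3267 + 0.8316 + 0.1922 + 0.3069 + 0.7812 + 0.558 + 0.594 + 0.9072
 = 4.7024

4.7024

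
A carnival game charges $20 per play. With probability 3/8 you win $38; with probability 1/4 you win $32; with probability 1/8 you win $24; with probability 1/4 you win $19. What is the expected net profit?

E[payout] = 38·3/8 + 32·1/4 + 24·1/8 + 19·1/4
 = 57/4 + 8 + 3 + 19/4
 = 30
Net = 30 - 20 = 10

10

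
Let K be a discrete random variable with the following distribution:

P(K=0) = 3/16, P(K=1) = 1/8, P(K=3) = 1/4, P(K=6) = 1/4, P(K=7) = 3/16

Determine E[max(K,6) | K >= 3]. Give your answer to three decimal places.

P(K >= 3) = 1/4 + 1/4 + 3/16 = 11/16.
E[max(K,6) | K >= 3] = [6·1/4 + 6·1/4 + 7·3/16] / (11/16)
 = 69/16 / (11/16)
 = 69/11

6.273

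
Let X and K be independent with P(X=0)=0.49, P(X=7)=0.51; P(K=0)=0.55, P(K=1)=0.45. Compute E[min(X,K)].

E[min(X,K)] = Σ_x Σ_k min(x,k) · P(X=x)P(K=k)
 = 0·0.2695 + 0·0.2205 + 0·0.2805 + 1·0.2295
 = 0 + 0 + 0 + 0.2295
 = 0.2295

0.2295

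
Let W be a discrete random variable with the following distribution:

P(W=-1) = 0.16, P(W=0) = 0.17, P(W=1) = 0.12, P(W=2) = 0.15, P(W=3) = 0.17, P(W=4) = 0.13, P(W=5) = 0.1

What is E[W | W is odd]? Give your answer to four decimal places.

P(W is odd) = 0.16 + 0.12 + 0.17 + 0.1 = 0.55.
E[W | W is odd] = [(-1)·0.16 + 1·0.12 + 3·0.17 + 5·0.1] / 0.55
 = 0.97 / 0.55
 = 97/55

1.7636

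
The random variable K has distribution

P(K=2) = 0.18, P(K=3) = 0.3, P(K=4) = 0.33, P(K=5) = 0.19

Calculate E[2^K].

E[2^K] = Σ 2^k·P(K=k)
 = 4·0.18 + 8·0.3 + 16·0.33 + 32·0.19
 = 0.72 + 2.4 + 5.28 + 6.08
 = 14.48

14.48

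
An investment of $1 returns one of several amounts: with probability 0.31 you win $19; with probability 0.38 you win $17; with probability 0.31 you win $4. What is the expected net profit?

E[payout] = 19·0.31 + 17·0.38 + 4·0.31
 = 5.89 + 6.46 + 1.24
 = 13.59
Net = 13.59 - 1 = 12.59

12.59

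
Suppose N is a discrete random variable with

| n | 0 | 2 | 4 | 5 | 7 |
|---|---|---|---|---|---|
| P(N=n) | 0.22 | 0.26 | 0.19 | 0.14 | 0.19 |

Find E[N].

3.31

E[N] = Σ n·P(N=n)
 = 0·0.22 + 2·0.26 + 4·0.19 + 5·0.14 + 7·0.19
 = 0 + 0.52 + 0.76 + 0.7 + 1.33
 = 3.31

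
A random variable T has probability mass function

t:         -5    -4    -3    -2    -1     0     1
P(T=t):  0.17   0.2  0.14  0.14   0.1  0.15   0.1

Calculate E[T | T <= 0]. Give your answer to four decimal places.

-2.7222

P(T <= 0) = 0.17 + 0.2 + 0.14 + 0.14 + 0.1 + 0.15 = 0.9.
E[T | T <= 0] = [(-5)·0.17 + (-4)·0.2 + (-3)·0.14 + (-2)·0.14 + (-1)·0.1 + 0·0.15] / 0.9
 = -2.45 / 0.9
 = -49/18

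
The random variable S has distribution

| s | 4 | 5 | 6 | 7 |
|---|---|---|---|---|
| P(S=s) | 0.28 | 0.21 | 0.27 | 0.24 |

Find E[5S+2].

29.35

E[5S+2] = Σ (5s+2)·P(S=s)
 = 22·0.28 + 27·0.21 + 32·0.27 + 37·0.24
 = 6.16 + 5.67 + 8.64 + 8.88
 = 29.35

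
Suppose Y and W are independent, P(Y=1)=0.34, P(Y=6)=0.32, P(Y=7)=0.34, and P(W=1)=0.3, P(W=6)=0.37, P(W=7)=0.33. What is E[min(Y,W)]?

3.4222

E[min(Y,W)] = Σ_y Σ_w min(y,w) · P(Y=y)P(W=w)
 = 1·0.102 + 1·0.1258 + 1·0.1122 + 1·0.096 + 6·0.1184 + 6·0.1056 + 1·0.102 + 6·0.1258 + 7·0.1122
 = 0.102 + 0.1258 + 0.1122 + 0.096 + 0.7104 + 0.6336 + 0.102 + 0.7548 + 0.7854
 = 3.4222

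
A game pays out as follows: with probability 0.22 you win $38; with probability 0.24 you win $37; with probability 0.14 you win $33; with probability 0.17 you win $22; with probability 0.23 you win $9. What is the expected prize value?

E[payout] = 38·0.22 + 37·0.24 + 33·0.14 + 22·0.17 + 9·0.23
 = 8.36 + 8.88 + 4.62 + 3.74 + 2.07
 = 27.67

27.67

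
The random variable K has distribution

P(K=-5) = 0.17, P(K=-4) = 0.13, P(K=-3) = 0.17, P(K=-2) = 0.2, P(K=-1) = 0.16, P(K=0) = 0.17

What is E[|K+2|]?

E[|K+2|] = Σ |k+2|·P(K=k)
 = 3·0.17 + 2·0.13 + 1·0.17 + 0·0.2 + 1·0.16 + 2·0.17
 = 0.51 + 0.26 + 0.17 + 0 + 0.16 + 0.34
 = 1.44

1.44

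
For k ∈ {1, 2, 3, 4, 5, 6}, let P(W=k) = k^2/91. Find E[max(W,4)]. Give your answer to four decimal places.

E[max(W,4)] = Σ max(w,4)·P(W=w)
 = 4·1/91 + 4·4/91 + 4·9/91 + 4·16/91 + 5·25/91 + 6·36/91
 = 4/91 + 16/91 + 36/91 + 64/91 + 125/91 + 216/91
 = 461/91

5.0659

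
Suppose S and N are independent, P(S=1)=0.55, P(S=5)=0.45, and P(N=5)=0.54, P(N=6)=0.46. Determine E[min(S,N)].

2.8

E[min(S,N)] = Σ_s Σ_n min(s,n) · P(S=s)P(N=n)
 = 1·0.297 + 1·0.253 + 5·0.243 + 5·0.207
 = 0.297 + 0.253 + 1.215 + 1.035
 = 2.8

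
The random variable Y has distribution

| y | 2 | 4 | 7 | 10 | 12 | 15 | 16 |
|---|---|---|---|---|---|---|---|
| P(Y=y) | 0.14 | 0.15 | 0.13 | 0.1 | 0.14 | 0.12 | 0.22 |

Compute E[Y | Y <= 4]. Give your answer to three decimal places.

P(Y <= 4) = 0.14 + 0.15 = 0.29.
E[Y | Y <= 4] = [2·0.14 + 4·0.15] / 0.29
 = 0.88 / 0.29
 = 88/29

3.034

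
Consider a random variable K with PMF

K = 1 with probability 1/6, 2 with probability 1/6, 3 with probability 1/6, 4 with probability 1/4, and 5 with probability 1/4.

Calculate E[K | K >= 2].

P(K >= 2) = 1/6 + 1/6 + 1/4 + 1/4 = 5/6.
E[K | K >= 2] = [2·1/6 + 3·1/6 + 4·1/4 + 5·1/4] / (5/6)
 = 37/12 / (5/6)
 = 37/10

3.7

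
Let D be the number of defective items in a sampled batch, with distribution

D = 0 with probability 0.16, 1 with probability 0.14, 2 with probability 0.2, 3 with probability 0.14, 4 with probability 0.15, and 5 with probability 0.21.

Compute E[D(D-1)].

7.24

E[D(D-1)] = Σ d(d-1)·P(D=d)
 = 0·0.16 + 0·0.14 + 2·0.2 + 6·0.14 + 12·0.15 + 20·0.21
 = 0 + 0 + 0.4 + 0.84 + 1.8 + 4.2
 = 7.24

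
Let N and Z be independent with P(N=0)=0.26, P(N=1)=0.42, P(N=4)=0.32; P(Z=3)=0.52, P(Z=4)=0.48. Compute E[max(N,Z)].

E[max(N,Z)] = Σ_n Σ_z max(n,z) · P(N=n)P(Z=z)
 = 3·0.1352 + 4·0.1248 + 3·0.2184 + 4·0.2016 + 4·0.1664 + 4·0.1536
 = 0.4056 + 0.4992 + 0.6552 + 0.8064 + 0.6656 + 0.6144
 = 3.6464

3.6464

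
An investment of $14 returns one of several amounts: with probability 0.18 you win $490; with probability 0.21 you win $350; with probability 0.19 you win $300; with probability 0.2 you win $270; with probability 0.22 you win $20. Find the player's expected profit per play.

263.1

E[payout] = 490·0.18 + 350·0.21 + 300·0.19 + 270·0.2 + 20·0.22
 = 88.2 + 73.5 + 57 + 54 + 4.4
 = 277.1
Net = 277.1 - 14 = 263.1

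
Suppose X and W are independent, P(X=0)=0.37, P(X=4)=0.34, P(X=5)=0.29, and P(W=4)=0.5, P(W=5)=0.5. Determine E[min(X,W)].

E[min(X,W)] = Σ_x Σ_w min(x,w) · P(X=x)P(W=w)
 = 0·0.185 + 0·0.185 + 4·0.17 + 4·0.17 + 4·0.145 + 5·0.145
 = 0 + 0 + 0.68 + 0.68 + 0.58 + 0.725
 = 2.665

2.665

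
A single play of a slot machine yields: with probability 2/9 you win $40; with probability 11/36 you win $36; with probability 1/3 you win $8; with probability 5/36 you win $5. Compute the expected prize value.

E[payout] = 40·2/9 + 36·11/36 + 8·1/3 + 5·5/36
 = 80/9 + 11 + 8/3 + 25/36
 = 93/4

23.25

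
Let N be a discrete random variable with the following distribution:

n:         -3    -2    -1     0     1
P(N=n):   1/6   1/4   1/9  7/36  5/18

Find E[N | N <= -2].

-2.4

P(N <= -2) = 1/6 + 1/4 = 5/12.
E[N | N <= -2] = [(-3)·1/6 + (-2)·1/4] / (5/12)
 = -1 / (5/12)
 = -12/5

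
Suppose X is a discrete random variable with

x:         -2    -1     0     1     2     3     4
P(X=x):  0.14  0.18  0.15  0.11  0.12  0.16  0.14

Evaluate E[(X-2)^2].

5.29

E[(X-2)^2] = Σ (x-2)^2·P(X=x)
 = 16·0.14 + 9·0.18 + 4·0.15 + 1·0.11 + 0·0.12 + 1·0.16 + 4·0.14
 = 2.24 + 1.62 + 0.6 + 0.11 + 0 + 0.16 + 0.56
 = 5.29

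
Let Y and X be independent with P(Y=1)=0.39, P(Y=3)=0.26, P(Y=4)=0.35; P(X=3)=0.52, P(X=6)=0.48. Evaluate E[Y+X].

E[Y+X] = Σ_y Σ_x (y+x) · P(Y=y)P(X=x)
 = 4·0.2028 + 7·0.1872 + 6·0.1352 + 9·0.1248 + 7·0.182 + 10·0.168
 = 0.8112 + 1.3104 + 0.8112 + 1.1232 + 1.274 + 1.68
 = 7.01

7.01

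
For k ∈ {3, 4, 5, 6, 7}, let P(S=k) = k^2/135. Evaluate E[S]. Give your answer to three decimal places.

5.741

E[S] = Σ s·P(S=s)
 = 3·1/15 + 4·16/135 + 5·5/27 + 6·4/15 + 7·49/135
 = 1/5 + 64/135 + 25/27 + 8/5 + 343/135
 = 155/27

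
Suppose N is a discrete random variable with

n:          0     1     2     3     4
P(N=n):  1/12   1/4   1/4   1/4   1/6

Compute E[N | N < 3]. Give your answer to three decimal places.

P(N < 3) = 1/12 + 1/4 + 1/4 = 7/12.
E[N | N < 3] = [0·1/12 + 1·1/4 + 2·1/4] / (7/12)
 = 3/4 / (7/12)
 = 9/7

1.286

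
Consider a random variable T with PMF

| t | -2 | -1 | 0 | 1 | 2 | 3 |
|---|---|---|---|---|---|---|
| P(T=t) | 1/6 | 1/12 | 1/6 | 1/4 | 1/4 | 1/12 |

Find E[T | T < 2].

-0.25

P(T < 2) = 1/6 + 1/12 + 1/6 + 1/4 = 2/3.
E[T | T < 2] = [(-2)·1/6 + (-1)·1/12 + 0·1/6 + 1·1/4] / (2/3)
 = -1/6 / (2/3)
 = -1/4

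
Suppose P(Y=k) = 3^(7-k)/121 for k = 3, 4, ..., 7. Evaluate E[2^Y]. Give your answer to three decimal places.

E[2^Y] = Σ 2^y·P(Y=y)
 = 8·81/121 + 16·27/121 + 32·9/121 + 64·3/121 + 128·1/121
 = 648/121 + 432/121 + 288/121 + 192/121 + 128/121
 = 1688/121

13.950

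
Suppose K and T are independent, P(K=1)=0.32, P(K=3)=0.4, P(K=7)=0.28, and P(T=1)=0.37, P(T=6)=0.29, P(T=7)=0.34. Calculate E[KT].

E[KT] = Σ_k Σ_t kt · P(K=k)P(T=t)
 = 1·0.1184 + 6·0.0928 + 7·0.1088 + 3·0.148 + 18·0.116 + 21·0.136 + 7·0.1036 + 42·0.0812 + 49·0.0952
 = 0.1184 + 0.5568 + 0.7616 + 0.444 + 2.088 + 2.856 + 0.7252 + 3.4104 + 4.6648
 = 15.6252

15.6252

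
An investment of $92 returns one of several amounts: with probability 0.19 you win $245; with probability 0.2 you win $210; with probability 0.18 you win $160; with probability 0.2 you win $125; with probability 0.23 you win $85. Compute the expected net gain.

69.9

E[payout] = 245·0.19 + 210·0.2 + 160·0.18 + 125·0.2 + 85·0.23
 = 46.55 + 42 + 28.8 + 25 + 19.55
 = 161.9
Net = 161.9 - 92 = 69.9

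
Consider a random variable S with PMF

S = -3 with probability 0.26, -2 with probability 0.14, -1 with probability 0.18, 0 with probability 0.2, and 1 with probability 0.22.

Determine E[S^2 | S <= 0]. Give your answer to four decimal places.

3.9487

P(S <= 0) = 0.26 + 0.14 + 0.18 + 0.2 = 0.78.
E[S^2 | S <= 0] = [9·0.26 + 4·0.14 + 1·0.18 + 0·0.2] / 0.78
 = 3.08 / 0.78
 = 154/39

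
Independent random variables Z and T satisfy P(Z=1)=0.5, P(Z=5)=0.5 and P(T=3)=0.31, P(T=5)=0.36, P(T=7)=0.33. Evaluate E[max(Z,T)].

E[max(Z,T)] = Σ_z Σ_t max(z,t) · P(Z=z)P(T=t)
 = 3·0.155 + 5·0.18 + 7·0.165 + 5·0.155 + 5·0.18 + 7·0.165
 = 0.465 + 0.9 + 1.155 + 0.775 + 0.9 + 1.155
 = 5.35

5.35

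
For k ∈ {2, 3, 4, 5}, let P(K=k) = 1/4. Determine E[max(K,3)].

3.75

E[max(K,3)] = Σ max(k,3)·P(K=k)
 = 3·1/4 + 3·1/4 + 4·1/4 + 5·1/4
 = 3/4 + 3/4 + 1 + 5/4
 = 15/4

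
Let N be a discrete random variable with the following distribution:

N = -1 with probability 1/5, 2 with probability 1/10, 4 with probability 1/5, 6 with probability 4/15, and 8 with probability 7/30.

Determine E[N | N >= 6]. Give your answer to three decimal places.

6.933

P(N >= 6) = 4/15 + 7/30 = 1/2.
E[N | N >= 6] = [6·4/15 + 8·7/30] / (1/2)
 = 52/15 / (1/2)
 = 104/15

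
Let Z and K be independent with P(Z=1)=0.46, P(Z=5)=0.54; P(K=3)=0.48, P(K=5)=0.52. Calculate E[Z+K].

7.2

E[Z+K] = Σ_z Σ_k (z+k) · P(Z=z)P(K=k)
 = 4·0.2208 + 6·0.2392 + 8·0.2592 + 10·0.2808
 = 0.8832 + 1.4352 + 2.0736 + 2.808
 = 7.2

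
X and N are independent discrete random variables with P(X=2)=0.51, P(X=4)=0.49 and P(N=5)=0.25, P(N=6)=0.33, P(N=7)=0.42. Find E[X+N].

9.15

E[X+N] = Σ_x Σ_n (x+n) · P(X=x)P(N=n)
 = 7·0.1275 + 8·0.1683 + 9·0.2142 + 9·0.1225 + 10·0.1617 + 11·0.2058
 = 0.8925 + 1.3464 + 1.9278 + 1.1025 + 1.617 + 2.2638
 = 9.15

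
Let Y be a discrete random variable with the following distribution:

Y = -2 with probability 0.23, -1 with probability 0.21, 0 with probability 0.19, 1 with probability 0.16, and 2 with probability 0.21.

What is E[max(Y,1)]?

E[max(Y,1)] = Σ max(y,1)·P(Y=y)
 = 1·0.23 + 1·0.21 + 1·0.19 + 1·0.16 + 2·0.21
 = 0.23 + 0.21 + 0.19 + 0.16 + 0.42
 = 1.21

1.21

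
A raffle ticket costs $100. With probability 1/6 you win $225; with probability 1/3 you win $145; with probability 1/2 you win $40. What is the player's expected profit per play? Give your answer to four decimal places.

5.8333

E[payout] = 225·1/6 + 145·1/3 + 40·1/2
 = 75/2 + 145/3 + 20
 = 635/6
Net = 635/6 - 100 = 35/6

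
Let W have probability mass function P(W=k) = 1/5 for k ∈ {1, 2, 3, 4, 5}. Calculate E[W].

E[W] = Σ w·P(W=w)
 = 1·1/5 + 2·1/5 + 3·1/5 + 4·1/5 + 5·1/5
 = 1/5 + 2/5 + 3/5 + 4/5 + 1
 = 3

3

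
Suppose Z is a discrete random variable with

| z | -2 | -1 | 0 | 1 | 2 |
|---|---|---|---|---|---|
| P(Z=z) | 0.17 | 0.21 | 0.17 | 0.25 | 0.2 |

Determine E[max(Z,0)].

0.65

E[max(Z,0)] = Σ max(z,0)·P(Z=z)
 = 0·0.17 + 0·0.21 + 0·0.17 + 1·0.25 + 2·0.2
 = 0 + 0 + 0 + 0.25 + 0.4
 = 0.65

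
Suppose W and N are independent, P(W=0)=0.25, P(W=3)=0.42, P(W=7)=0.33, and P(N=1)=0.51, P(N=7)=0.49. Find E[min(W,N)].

E[min(W,N)] = Σ_w Σ_n min(w,n) · P(W=w)P(N=n)
 = 0·0.1275 + 0·0.1225 + 1·0.2142 + 3·0.2058 + 1·0.1683 + 7·0.1617
 = 0 + 0 + 0.2142 + 0.6174 + 0.1683 + 1.1319
 = 2.1318

2.1318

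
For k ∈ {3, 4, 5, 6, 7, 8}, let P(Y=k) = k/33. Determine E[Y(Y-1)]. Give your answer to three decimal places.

32.970

E[Y(Y-1)] = Σ y(y-1)·P(Y=y)
 = 6·1/11 + 12·4/33 + 20·5/33 + 30·2/11 + 42·7/33 + 56·8/33
 = 6/11 + 16/11 + 100/33 + 60/11 + 98/11 + 448/33
 = 1088/33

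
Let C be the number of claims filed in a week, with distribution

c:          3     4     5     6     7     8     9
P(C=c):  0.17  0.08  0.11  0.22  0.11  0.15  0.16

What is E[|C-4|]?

E[|C-4|] = Σ |c-4|·P(C=c)
 = 1·0.17 + 0·0.08 + 1·0.11 + 2·0.22 + 3·0.11 + 4·0.15 + 5·0.16
 = 0.17 + 0 + 0.11 + 0.44 + 0.33 + 0.6 + 0.8
 = 2.45

2.45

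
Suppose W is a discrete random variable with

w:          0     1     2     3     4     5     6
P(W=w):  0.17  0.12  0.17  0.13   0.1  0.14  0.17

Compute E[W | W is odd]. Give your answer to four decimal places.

P(W is odd) = 0.12 + 0.13 + 0.14 = 0.39.
E[W | W is odd] = [1·0.12 + 3·0.13 + 5·0.14] / 0.39
 = 1.21 / 0.39
 = 121/39

3.1026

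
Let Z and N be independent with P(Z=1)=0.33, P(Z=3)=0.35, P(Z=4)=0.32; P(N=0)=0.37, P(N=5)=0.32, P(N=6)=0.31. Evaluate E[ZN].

9.2036

E[ZN] = Σ_z Σ_n zn · P(Z=z)P(N=n)
 = 0·0.1221 + 5·0.1056 + 6·0.1023 + 0·0.1295 + 15·0.112 + 18·0.1085 + 0·0.1184 + 20·0.1024 + 24·0.0992
 = 0 + 0.528 + 0.6138 + 0 + 1.68 + 1.953 + 0 + 2.048 + 2.3808
 = 9.2036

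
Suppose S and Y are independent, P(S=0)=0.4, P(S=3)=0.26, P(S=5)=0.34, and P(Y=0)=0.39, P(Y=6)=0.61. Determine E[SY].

E[SY] = Σ_s Σ_y sy · P(S=s)P(Y=y)
 = 0·0.156 + 0·0.244 + 0·0.1014 + 18·0.1586 + 0·0.1326 + 30·0.2074
 = 0 + 0 + 0 + 2.8548 + 0 + 6.222
 = 9.0768

9.0768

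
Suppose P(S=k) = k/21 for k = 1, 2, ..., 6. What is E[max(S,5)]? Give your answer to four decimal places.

E[max(S,5)] = Σ max(s,5)·P(S=s)
 = 5·1/21 + 5·2/21 + 5·1/7 + 5·4/21 + 5·5/21 + 6·2/7
 = 5/21 + 10/21 + 5/7 + 20/21 + 25/21 + 12/7
 = 37/7

5.2857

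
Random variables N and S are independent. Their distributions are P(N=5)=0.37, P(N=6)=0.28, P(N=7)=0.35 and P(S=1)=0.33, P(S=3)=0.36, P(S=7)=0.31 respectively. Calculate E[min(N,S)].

E[min(N,S)] = Σ_n Σ_s min(n,s) · P(N=n)P(S=s)
 = 1·0.1221 + 3·0.1332 + 5·0.1147 + 1·0.0924 + 3·0.1008 + 6·0.0868 + 1·0.1155 + 3·0.126 + 7·0.1085
 = 0.1221 + 0.3996 + 0.5735 + 0.0924 + 0.3024 + 0.5208 + 0.1155 + 0.378 + 0.7595
 = 3.2638

3.2638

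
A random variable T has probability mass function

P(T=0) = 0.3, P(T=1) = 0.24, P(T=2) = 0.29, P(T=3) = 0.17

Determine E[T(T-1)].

1.6

E[T(T-1)] = Σ t(t-1)·P(T=t)
 = 0·0.3 + 0·0.24 + 2·0.29 + 6·0.17
 = 0 + 0 + 0.58 + 1.02
 = 1.6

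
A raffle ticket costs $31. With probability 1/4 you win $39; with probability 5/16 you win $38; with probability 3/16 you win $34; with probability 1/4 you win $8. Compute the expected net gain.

-1

E[payout] = 39·1/4 + 38·5/16 + 34·3/16 + 8·1/4
 = 39/4 + 95/8 + 51/8 + 2
 = 30
Net = 30 - 31 = -1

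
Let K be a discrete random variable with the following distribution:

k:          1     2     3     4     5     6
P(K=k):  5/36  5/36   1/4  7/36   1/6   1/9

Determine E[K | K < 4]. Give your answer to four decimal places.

P(K < 4) = 5/36 + 5/36 + 1/4 = 19/36.
E[K | K < 4] = [1·5/36 + 2·5/36 + 3·1/4] / (19/36)
 = 7/6 / (19/36)
 = 42/19

2.2105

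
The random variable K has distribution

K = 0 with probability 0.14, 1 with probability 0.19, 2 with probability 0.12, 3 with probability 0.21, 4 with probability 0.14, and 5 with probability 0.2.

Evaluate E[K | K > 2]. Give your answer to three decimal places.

3.982

P(K > 2) = 0.21 + 0.14 + 0.2 = 0.55.
E[K | K > 2] = [3·0.21 + 4·0.14 + 5·0.2] / 0.55
 = 2.19 / 0.55
 = 219/55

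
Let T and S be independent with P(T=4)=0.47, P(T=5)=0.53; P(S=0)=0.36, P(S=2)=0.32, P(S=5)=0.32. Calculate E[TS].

10.1472

E[TS] = Σ_t Σ_s ts · P(T=t)P(S=s)
 = 0·0.1692 + 8·0.1504 + 20·0.1504 + 0·0.1908 + 10·0.1696 + 25·0.1696
 = 0 + 1.2032 + 3.008 + 0 + 1.696 + 4.24
 = 10.1472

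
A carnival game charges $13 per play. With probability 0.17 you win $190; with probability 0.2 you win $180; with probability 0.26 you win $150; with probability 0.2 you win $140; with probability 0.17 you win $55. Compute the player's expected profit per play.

131.65

E[payout] = 190·0.17 + 180·0.2 + 150·0.26 + 140·0.2 + 55·0.17
 = 32.3 + 36 + 39 + 28 + 9.35
 = 144.65
Net = 144.65 - 13 = 131.65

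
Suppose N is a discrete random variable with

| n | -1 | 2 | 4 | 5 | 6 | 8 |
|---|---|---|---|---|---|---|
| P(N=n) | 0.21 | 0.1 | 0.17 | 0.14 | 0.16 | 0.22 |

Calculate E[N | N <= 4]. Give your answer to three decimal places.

1.396

P(N <= 4) = 0.21 + 0.1 + 0.17 = 0.48.
E[N | N <= 4] = [(-1)·0.21 + 2·0.1 + 4·0.17] / 0.48
 = 0.67 / 0.48
 = 67/48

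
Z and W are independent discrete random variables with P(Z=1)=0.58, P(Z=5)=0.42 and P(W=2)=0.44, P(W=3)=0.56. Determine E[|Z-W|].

E[|Z-W|] = Σ_z Σ_w |z-w| · P(Z=z)P(W=w)
 = 1·0.2552 + 2·0.3248 + 3·0.1848 + 2·0.2352
 = 0.2552 + 0.6496 + 0.5544 + 0.4704
 = 1.9296

1.9296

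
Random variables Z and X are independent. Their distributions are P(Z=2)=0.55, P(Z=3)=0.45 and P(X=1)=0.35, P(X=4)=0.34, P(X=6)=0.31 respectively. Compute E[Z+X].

E[Z+X] = Σ_z Σ_x (z+x) · P(Z=z)P(X=x)
 = 3·0.1925 + 6·0.187 + 8·0.1705 + 4·0.1575 + 7·0.153 + 9·0.1395
 = 0.5775 + 1.122 + 1.364 + 0.63 + 1.071 + 1.2555
 = 6.02

6.02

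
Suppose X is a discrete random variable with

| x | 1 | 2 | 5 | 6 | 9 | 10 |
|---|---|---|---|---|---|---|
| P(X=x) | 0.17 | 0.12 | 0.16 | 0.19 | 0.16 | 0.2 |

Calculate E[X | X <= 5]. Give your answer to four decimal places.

P(X <= 5) = 0.17 + 0.12 + 0.16 = 0.45.
E[X | X <= 5] = [1·0.17 + 2·0.12 + 5·0.16] / 0.45
 = 1.21 / 0.45
 = 121/45

2.6889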